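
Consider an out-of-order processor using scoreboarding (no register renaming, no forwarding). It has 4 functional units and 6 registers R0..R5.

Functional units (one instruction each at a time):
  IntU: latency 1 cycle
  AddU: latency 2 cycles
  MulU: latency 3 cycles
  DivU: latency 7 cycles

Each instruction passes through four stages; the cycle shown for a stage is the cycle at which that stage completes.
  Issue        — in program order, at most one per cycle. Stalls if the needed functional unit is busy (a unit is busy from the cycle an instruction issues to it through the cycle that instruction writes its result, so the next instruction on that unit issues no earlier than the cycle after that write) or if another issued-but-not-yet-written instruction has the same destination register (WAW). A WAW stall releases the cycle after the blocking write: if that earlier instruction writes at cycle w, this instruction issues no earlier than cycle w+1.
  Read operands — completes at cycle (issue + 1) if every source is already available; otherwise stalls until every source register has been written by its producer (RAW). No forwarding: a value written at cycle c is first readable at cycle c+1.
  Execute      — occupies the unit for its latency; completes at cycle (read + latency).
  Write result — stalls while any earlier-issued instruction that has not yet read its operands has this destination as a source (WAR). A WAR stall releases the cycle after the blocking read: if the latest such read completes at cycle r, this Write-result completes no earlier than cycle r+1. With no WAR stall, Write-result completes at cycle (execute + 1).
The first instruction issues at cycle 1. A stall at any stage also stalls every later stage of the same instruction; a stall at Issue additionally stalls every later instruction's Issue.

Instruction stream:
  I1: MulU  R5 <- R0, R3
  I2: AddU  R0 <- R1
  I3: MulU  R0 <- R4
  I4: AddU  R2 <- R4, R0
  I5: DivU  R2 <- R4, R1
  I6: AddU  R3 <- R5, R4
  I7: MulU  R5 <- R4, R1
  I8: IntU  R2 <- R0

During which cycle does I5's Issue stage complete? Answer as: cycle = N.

[1] I1 issues→MulU
[2] I1 reads | I2 issues→AddU
[3] I2 reads
[5] I1 exec-done | I2 exec-done
[6] I1 writes R5 | I2 writes R0
[7] I3 issues→MulU
[8] I3 reads | I4 issues→AddU
[11] I3 exec-done
[12] I3 writes R0
[13] I4 reads
[15] I4 exec-done
[16] I4 writes R2
[17] I5 issues→DivU
[18] I5 reads | I6 issues→AddU
[19] I6 reads | I7 issues→MulU
[20] I7 reads
[21] I6 exec-done
[22] I6 writes R3
[23] I7 exec-done
[24] I7 writes R5
[25] I5 exec-done
[26] I5 writes R2
[27] I8 issues→IntU
[28] I8 reads
[29] I8 exec-done
[30] I8 writes R2

cycle = 17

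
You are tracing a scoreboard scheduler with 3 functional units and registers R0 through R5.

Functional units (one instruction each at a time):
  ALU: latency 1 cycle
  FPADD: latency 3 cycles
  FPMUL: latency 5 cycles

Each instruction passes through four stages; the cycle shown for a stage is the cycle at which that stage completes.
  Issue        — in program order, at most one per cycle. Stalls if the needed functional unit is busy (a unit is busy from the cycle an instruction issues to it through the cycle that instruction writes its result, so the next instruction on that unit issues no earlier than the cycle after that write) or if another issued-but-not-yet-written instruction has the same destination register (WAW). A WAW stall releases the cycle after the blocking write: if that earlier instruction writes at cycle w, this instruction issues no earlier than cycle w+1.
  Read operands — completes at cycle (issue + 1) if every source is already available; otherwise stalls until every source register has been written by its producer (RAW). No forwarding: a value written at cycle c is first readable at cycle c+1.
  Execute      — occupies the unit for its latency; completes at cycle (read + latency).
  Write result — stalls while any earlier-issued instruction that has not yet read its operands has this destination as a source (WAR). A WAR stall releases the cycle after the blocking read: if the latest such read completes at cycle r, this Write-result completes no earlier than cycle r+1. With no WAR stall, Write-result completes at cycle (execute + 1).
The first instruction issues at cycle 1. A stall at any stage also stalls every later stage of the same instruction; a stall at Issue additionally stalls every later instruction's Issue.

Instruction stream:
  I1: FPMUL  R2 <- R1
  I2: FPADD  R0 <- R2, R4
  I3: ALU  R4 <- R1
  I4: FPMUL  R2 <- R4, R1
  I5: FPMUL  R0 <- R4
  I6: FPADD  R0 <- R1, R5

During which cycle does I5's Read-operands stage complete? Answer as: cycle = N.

t=1  I1 dispatched to FPMUL
t=2  I1 operands ready · I2 dispatched to FPADD
t=3  I3 dispatched to ALU
t=4  I3 operands ready
t=5  I3 complete
t=7  I1 complete
t=8  R2←I1
t=9  I2 operands ready · I4 dispatched to FPMUL
t=10  R4←I3
t=11  I4 operands ready
t=12  I2 complete
t=13  R0←I2
t=16  I4 complete
t=17  R2←I4
t=18  I5 dispatched to FPMUL
t=19  I5 operands ready
t=24  I5 complete
t=25  R0←I5
t=26  I6 dispatched to FPADD
t=27  I6 operands ready
t=30  I6 complete
t=31  R0←I6

cycle = 19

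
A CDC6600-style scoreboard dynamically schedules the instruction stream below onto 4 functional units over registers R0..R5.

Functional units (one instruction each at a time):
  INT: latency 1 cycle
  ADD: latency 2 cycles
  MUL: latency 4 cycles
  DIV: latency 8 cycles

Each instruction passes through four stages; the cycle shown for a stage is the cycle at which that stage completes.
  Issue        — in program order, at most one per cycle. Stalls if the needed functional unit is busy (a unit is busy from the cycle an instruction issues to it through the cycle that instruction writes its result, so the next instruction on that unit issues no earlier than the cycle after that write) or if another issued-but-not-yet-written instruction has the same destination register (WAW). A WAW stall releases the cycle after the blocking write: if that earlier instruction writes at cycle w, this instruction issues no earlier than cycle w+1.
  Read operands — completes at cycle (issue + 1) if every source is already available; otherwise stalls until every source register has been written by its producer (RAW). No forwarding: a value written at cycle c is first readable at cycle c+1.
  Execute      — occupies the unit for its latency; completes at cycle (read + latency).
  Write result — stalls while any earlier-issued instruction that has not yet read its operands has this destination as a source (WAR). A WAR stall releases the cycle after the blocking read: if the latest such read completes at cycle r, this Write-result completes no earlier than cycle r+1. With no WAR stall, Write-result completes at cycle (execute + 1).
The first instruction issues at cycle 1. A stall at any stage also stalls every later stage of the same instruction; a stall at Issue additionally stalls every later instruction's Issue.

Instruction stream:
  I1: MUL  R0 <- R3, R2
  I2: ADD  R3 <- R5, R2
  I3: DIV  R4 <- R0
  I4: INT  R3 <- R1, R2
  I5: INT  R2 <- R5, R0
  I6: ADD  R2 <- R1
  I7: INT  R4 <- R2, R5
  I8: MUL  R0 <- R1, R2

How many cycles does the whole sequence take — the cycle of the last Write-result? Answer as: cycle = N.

t=1  issue I1 (MUL)
t=2  I1 read-ops, issue I2 (ADD)
t=3  I2 read-ops, issue I3 (DIV)
t=5  I2 finished on ADD
t=6  I1 finished on MUL, I2→R3
t=7  I1→R0, issue I4 (INT)
t=8  I3 read-ops, I4 read-ops
t=9  I4 finished on INT
t=10  I4→R3
t=11  issue I5 (INT)
t=12  I5 read-ops
t=13  I5 finished on INT
t=14  I5→R2
t=15  issue I6 (ADD)
t=16  I3 finished on DIV, I6 read-ops
t=17  I3→R4
t=18  I6 finished on ADD, issue I7 (INT)
t=19  I6→R2, issue I8 (MUL)
t=20  I7 read-ops, I8 read-ops
t=21  I7 finished on INT
t=22  I7→R4
t=24  I8 finished on MUL
t=25  I8→R0

cycle = 25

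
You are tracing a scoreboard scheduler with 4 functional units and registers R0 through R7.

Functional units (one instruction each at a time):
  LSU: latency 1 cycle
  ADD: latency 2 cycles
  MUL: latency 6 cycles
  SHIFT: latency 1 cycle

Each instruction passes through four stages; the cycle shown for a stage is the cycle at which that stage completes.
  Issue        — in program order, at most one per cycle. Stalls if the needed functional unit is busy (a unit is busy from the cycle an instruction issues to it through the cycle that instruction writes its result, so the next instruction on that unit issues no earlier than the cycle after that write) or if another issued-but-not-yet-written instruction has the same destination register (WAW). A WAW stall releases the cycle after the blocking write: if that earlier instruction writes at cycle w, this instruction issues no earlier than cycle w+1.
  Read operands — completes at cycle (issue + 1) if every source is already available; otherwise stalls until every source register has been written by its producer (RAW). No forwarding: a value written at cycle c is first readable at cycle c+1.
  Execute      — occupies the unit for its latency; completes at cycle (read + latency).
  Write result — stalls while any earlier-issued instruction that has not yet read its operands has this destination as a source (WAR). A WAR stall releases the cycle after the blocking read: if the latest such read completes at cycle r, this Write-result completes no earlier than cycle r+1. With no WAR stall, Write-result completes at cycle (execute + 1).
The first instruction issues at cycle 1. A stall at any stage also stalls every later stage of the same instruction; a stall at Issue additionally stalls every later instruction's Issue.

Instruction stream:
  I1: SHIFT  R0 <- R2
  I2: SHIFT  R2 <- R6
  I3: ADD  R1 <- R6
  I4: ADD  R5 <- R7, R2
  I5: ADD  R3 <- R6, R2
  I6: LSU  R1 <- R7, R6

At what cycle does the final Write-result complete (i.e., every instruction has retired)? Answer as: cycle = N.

[1] I1 dispatched to SHIFT
[2] I1 operands ready
[3] I1 complete
[4] R0←I1
[5] I2 dispatched to SHIFT
[6] I2 operands ready | I3 dispatched to ADD
[7] I2 complete | I3 operands ready
[8] R2←I2
[9] I3 complete
[10] R1←I3
[11] I4 dispatched to ADD
[12] I4 operands ready
[14] I4 complete
[15] R5←I4
[16] I5 dispatched to ADD
[17] I5 operands ready | I6 dispatched to LSU
[18] I6 operands ready
[19] I5 complete | I6 complete
[20] R3←I5 | R1←I6

cycle = 20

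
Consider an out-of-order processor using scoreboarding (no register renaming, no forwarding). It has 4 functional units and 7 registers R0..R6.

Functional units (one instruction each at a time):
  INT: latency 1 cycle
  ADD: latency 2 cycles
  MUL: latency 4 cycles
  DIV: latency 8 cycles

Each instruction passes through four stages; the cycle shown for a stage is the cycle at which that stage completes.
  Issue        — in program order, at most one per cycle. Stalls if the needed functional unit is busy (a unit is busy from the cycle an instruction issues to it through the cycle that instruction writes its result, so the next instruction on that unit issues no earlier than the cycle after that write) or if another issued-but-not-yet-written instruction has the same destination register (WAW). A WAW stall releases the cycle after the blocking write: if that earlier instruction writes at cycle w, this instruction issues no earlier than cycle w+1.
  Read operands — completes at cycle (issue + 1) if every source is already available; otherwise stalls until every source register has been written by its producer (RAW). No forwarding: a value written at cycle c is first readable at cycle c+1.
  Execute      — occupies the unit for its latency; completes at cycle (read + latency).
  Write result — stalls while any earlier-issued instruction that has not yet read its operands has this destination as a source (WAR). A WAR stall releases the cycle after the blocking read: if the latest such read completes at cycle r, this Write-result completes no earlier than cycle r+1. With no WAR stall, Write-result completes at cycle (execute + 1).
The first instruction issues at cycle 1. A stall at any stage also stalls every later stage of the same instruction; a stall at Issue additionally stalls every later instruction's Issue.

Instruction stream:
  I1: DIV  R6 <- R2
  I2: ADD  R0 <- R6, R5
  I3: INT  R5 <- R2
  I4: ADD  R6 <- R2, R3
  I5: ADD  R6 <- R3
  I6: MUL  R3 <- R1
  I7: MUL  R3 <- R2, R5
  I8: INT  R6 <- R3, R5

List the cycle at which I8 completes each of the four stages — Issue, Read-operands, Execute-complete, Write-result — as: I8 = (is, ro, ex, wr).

t=1  issue I1 (DIV)
t=2  I1 read-ops · issue I2 (ADD)
t=3  issue I3 (INT)
t=4  I3 read-ops
t=5  I3 finished on INT
t=10  I1 finished on DIV
t=11  I1→R6
t=12  I2 read-ops
t=13  I3→R5
t=14  I2 finished on ADD
t=15  I2→R0
t=16  issue I4 (ADD)
t=17  I4 read-ops
t=19  I4 finished on ADD
t=20  I4→R6
t=21  issue I5 (ADD)
t=22  I5 read-ops · issue I6 (MUL)
t=23  I6 read-ops
t=24  I5 finished on ADD
t=25  I5→R6
t=27  I6 finished on MUL
t=28  I6→R3
t=29  issue I7 (MUL)
t=30  I7 read-ops · issue I8 (INT)
t=34  I7 finished on MUL
t=35  I7→R3
t=36  I8 read-ops
t=37  I8 finished on INT
t=38  I8→R6

I8 = (30, 36, 37, 38)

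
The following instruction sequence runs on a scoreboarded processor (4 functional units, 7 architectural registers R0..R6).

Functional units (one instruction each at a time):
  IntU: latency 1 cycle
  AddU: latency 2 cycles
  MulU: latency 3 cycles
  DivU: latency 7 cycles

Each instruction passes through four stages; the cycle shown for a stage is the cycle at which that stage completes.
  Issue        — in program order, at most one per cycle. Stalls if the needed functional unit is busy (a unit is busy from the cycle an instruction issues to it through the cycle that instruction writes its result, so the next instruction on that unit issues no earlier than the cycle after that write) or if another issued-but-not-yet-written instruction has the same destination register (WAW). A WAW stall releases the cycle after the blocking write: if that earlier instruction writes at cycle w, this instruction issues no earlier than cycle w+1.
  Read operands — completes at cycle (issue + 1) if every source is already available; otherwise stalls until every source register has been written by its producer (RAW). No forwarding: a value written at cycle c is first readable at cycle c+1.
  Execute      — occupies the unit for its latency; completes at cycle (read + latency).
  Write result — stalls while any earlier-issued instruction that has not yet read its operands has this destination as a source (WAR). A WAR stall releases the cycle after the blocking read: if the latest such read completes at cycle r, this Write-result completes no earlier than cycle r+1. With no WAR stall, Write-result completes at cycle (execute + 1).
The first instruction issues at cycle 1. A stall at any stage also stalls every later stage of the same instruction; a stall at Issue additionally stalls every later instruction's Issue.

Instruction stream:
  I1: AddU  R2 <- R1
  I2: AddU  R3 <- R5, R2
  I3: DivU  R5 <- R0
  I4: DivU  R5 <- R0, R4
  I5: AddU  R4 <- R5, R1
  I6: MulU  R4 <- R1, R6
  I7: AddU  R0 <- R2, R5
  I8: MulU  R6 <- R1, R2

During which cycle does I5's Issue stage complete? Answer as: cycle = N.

cycle 1: I1 dispatched to AddU
cycle 2: I1 operands ready
cycle 4: I1 complete
cycle 5: R2←I1
cycle 6: I2 dispatched to AddU
cycle 7: I2 operands ready; I3 dispatched to DivU
cycle 8: I3 operands ready
cycle 9: I2 complete
cycle 10: R3←I2
cycle 15: I3 complete
cycle 16: R5←I3
cycle 17: I4 dispatched to DivU
cycle 18: I4 operands ready; I5 dispatched to AddU
cycle 25: I4 complete
cycle 26: R5←I4
cycle 27: I5 operands ready
cycle 29: I5 complete
cycle 30: R4←I5
cycle 31: I6 dispatched to MulU
cycle 32: I6 operands ready; I7 dispatched to AddU
cycle 33: I7 operands ready
cycle 35: I6 complete; I7 complete
cycle 36: R4←I6; R0←I7
cycle 37: I8 dispatched to MulU
cycle 38: I8 operands ready
cycle 41: I8 complete
cycle 42: R6←I8

cycle = 18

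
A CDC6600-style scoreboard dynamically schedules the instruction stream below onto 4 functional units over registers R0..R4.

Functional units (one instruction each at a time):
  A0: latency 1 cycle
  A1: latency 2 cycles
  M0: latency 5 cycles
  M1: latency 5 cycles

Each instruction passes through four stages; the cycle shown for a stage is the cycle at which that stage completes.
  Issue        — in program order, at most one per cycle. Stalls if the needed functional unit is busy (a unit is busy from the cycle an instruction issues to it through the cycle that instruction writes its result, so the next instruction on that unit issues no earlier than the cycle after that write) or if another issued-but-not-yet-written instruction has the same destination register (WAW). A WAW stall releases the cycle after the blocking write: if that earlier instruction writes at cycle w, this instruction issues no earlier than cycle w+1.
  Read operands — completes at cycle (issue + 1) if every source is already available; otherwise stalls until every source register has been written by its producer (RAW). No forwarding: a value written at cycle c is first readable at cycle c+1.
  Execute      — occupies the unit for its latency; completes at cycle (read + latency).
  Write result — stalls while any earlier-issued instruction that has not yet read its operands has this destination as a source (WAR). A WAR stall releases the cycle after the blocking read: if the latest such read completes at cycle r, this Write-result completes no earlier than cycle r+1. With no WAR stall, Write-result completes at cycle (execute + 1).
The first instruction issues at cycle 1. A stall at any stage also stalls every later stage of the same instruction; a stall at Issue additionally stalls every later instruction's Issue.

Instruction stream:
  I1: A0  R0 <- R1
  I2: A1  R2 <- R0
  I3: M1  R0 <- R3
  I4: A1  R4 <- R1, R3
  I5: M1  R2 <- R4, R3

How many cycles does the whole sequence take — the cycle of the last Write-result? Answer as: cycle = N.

I1 -> (1, 2, 3, 4)
I2 -> (2, 5, 7, 8)  // RAW R0: wait I1 write@4
I3 -> (5, 6, 11, 12)  // WAW R0: wait I1 write@4
I4 -> (9, 10, 12, 13)  // struct: A1 busy until I2 writes@8
I5 -> (13, 14, 19, 20)  // struct: M1 busy until I3 writes@12

cycle = 20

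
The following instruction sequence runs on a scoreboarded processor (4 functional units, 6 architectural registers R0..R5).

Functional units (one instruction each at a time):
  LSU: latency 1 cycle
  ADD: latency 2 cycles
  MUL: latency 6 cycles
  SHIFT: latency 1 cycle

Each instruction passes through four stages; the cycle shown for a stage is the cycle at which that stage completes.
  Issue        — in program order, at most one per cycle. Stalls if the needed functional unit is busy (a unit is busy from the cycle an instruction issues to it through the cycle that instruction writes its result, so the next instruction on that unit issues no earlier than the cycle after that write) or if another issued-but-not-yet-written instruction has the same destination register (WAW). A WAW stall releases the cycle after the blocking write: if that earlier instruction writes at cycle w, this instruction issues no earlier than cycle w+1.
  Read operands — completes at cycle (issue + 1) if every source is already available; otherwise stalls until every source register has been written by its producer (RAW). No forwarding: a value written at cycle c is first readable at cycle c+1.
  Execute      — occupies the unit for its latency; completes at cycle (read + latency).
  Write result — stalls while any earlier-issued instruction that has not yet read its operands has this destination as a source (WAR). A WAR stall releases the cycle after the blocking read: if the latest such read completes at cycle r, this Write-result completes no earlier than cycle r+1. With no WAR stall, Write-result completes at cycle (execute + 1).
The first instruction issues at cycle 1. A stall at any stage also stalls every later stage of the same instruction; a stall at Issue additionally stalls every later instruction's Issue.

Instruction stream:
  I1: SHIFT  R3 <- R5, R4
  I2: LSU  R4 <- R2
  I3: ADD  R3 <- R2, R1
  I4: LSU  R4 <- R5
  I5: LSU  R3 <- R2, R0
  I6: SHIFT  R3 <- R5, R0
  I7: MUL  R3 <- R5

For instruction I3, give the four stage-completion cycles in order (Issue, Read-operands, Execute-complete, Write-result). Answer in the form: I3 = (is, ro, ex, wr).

1) issue 1, read 2, done 3, write 4
2) issue 2, read 3, done 4, write 5
3) issue 5, read 6, done 8, write 9  <WAW R3: wait I1 write@4>
4) issue 6, read 7, done 8, write 9
5) issue 10, read 11, done 12, write 13  <struct: LSU busy until I4 writes@9>
6) issue 14, read 15, done 16, write 17  <WAW R3: wait I5 write@13>
7) issue 18, read 19, done 25, write 26  <WAW R3: wait I6 write@17>

I3 = (5, 6, 8, 9)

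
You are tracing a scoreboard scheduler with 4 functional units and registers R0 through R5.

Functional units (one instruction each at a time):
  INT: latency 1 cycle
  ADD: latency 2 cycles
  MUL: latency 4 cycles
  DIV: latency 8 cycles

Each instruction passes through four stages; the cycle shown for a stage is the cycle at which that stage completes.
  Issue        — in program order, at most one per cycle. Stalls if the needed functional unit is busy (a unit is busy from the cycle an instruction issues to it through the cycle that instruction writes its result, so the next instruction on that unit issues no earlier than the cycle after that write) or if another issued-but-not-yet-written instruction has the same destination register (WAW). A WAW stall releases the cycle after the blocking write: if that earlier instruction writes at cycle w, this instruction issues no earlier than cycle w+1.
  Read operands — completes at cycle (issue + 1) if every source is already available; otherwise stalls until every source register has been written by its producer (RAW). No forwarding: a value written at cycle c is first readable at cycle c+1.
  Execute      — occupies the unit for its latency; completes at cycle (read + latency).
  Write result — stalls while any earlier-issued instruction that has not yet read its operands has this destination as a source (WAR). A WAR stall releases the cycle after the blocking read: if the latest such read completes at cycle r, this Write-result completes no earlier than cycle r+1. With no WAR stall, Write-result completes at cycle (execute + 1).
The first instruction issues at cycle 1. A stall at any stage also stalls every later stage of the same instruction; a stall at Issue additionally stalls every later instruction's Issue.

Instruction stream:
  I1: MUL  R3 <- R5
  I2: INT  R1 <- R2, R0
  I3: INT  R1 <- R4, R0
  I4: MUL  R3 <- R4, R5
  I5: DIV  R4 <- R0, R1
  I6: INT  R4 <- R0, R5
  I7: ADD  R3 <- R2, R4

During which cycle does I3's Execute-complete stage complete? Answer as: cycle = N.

cycle 1: I1 dispatched to MUL
cycle 2: I1 operands ready · I2 dispatched to INT
cycle 3: I2 operands ready
cycle 4: I2 complete
cycle 5: R1←I2
cycle 6: I1 complete · I3 dispatched to INT
cycle 7: R3←I1 · I3 operands ready
cycle 8: I3 complete · I4 dispatched to MUL
cycle 9: R1←I3 · I4 operands ready · I5 dispatched to DIV
cycle 10: I5 operands ready
cycle 13: I4 complete
cycle 14: R3←I4
cycle 18: I5 complete
cycle 19: R4←I5
cycle 20: I6 dispatched to INT
cycle 21: I6 operands ready · I7 dispatched to ADD
cycle 22: I6 complete
cycle 23: R4←I6
cycle 24: I7 operands ready
cycle 26: I7 complete
cycle 27: R3←I7

cycle = 8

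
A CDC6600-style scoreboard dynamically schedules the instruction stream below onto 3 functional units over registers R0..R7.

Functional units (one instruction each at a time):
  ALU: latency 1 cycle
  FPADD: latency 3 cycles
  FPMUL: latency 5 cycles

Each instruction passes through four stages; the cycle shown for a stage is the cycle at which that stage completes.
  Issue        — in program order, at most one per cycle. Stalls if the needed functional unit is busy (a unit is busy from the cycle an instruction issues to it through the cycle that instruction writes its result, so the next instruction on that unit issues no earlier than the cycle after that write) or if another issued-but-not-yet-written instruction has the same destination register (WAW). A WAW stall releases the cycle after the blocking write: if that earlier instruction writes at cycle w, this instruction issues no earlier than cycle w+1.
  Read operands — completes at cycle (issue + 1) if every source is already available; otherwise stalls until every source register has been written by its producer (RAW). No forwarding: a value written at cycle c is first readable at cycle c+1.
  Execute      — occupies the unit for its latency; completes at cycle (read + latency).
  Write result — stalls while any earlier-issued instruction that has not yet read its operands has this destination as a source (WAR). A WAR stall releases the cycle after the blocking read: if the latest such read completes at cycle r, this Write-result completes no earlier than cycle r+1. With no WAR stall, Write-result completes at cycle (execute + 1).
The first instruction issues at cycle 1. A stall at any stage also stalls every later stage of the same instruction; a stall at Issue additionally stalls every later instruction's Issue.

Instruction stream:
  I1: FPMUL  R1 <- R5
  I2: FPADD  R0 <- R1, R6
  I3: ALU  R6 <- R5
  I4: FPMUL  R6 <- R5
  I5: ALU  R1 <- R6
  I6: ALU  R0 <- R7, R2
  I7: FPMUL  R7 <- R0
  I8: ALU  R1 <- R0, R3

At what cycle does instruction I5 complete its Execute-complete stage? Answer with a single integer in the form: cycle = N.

cycle = 20

t=1  I1→FPMUL
t=2  I1 RO | I2→FPADD
t=3  I3→ALU
t=4  I3 RO
t=5  I3 EX
t=7  I1 EX
t=8  I1 WR R1
t=9  I2 RO
t=10  I3 WR R6
t=11  I4→FPMUL
t=12  I2 EX | I4 RO | I5→ALU
t=13  I2 WR R0
t=17  I4 EX
t=18  I4 WR R6
t=19  I5 RO
t=20  I5 EX
t=21  I5 WR R1
t=22  I6→ALU
t=23  I6 RO | I7→FPMUL
t=24  I6 EX
t=25  I6 WR R0
t=26  I7 RO | I8→ALU
t=27  I8 RO
t=28  I8 EX
t=29  I8 WR R1
t=31  I7 EX
t=32  I7 WR R7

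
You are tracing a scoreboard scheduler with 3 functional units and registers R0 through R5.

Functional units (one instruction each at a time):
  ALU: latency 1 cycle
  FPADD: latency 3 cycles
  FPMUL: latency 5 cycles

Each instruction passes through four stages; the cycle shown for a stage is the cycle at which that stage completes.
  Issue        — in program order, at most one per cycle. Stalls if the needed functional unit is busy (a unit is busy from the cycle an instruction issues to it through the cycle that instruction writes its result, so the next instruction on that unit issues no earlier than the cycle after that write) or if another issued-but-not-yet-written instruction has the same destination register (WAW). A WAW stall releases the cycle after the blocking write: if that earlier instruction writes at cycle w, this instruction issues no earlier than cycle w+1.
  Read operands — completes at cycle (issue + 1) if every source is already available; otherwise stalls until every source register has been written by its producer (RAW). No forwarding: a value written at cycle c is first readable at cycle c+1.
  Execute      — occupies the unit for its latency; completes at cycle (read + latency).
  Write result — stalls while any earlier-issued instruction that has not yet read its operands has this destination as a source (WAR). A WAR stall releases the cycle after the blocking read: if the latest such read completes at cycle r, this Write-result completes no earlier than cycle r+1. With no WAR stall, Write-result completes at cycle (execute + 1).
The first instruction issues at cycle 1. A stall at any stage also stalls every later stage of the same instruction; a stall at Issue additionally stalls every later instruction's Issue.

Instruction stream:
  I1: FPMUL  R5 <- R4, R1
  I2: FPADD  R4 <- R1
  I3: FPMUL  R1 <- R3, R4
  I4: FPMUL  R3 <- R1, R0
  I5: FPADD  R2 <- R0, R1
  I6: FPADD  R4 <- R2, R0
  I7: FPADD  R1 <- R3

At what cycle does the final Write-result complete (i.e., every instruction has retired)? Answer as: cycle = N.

cycle = 35

t=1  issue I1 (FPMUL)
t=2  I1 read-ops; issue I2 (FPADD)
t=3  I2 read-ops
t=6  I2 finished on FPADD
t=7  I1 finished on FPMUL; I2→R4
t=8  I1→R5
t=9  issue I3 (FPMUL)
t=10  I3 read-ops
t=15  I3 finished on FPMUL
t=16  I3→R1
t=17  issue I4 (FPMUL)
t=18  I4 read-ops; issue I5 (FPADD)
t=19  I5 read-ops
t=22  I5 finished on FPADD
t=23  I4 finished on FPMUL; I5→R2
t=24  I4→R3; issue I6 (FPADD)
t=25  I6 read-ops
t=28  I6 finished on FPADD
t=29  I6→R4
t=30  issue I7 (FPADD)
t=31  I7 read-ops
t=34  I7 finished on FPADD
t=35  I7→R1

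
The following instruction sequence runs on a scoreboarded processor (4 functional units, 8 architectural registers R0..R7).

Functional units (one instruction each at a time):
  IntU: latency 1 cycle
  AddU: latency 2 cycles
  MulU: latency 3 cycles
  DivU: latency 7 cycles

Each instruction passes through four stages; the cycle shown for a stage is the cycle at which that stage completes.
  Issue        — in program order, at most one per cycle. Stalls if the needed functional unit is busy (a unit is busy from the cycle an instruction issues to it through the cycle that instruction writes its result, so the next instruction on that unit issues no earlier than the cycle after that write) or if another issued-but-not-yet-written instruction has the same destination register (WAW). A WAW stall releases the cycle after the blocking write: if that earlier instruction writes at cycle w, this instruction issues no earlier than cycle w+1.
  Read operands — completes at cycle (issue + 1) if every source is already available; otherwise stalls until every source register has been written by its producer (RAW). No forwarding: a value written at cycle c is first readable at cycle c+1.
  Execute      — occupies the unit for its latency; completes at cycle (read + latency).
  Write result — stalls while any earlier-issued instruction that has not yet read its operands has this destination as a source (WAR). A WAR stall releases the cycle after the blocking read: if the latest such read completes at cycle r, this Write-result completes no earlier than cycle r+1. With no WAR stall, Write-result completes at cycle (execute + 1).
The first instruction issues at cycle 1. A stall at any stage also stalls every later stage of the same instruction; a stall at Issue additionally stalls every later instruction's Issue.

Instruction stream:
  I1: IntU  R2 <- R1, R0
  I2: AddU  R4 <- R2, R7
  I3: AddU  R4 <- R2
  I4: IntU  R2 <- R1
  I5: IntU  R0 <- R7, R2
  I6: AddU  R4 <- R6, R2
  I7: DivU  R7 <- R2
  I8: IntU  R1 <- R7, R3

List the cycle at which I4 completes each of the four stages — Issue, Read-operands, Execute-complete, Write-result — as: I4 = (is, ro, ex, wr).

I1: IS=1 RO=2 EX=3 WR=4
I2: IS=2 RO=5 EX=7 WR=8  [RAW R2: wait I1 write@4]
I3: IS=9 RO=10 EX=12 WR=13  [struct: AddU busy until I2 writes@8]
I4: IS=10 RO=11 EX=12 WR=13
I5: IS=14 RO=15 EX=16 WR=17  [struct: IntU busy until I4 writes@13]
I6: IS=15 RO=16 EX=18 WR=19
I7: IS=16 RO=17 EX=24 WR=25
I8: IS=18 RO=26 EX=27 WR=28  [struct: IntU busy until I5 writes@17; RAW R7: wait I7 write@25]

I4 = (10, 11, 12, 13)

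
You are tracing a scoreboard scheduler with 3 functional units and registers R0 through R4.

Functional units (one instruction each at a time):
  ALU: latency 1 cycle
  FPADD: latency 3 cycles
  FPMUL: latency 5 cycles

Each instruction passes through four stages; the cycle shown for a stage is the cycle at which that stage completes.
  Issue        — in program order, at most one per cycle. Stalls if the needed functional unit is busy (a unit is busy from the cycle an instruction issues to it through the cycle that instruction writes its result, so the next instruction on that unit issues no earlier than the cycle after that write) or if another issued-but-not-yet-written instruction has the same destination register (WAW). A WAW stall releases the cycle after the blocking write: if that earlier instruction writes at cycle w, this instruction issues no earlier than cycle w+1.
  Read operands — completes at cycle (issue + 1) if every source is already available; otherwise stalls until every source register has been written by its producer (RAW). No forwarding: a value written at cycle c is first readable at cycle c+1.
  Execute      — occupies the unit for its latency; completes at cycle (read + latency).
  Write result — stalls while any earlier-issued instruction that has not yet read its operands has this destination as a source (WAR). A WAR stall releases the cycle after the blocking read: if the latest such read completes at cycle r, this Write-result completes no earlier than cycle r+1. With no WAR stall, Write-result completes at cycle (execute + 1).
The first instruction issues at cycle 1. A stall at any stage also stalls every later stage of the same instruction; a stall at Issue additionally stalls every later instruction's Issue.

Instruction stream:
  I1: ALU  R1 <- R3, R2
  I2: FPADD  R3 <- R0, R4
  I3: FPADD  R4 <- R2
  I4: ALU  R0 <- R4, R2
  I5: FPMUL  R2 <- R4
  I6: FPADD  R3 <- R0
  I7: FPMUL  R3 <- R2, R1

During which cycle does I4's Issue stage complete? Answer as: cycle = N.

cycle = 9

I1: IS=1 RO=2 EX=3 WR=4
I2: IS=2 RO=3 EX=6 WR=7
I3: IS=8 RO=9 EX=12 WR=13  [struct: FPADD busy until I2 writes@7]
I4: IS=9 RO=14 EX=15 WR=16  [RAW R4: wait I3 write@13]
I5: IS=10 RO=14 EX=19 WR=20  [RAW R4: wait I3 write@13]
I6: IS=14 RO=17 EX=20 WR=21  [struct: FPADD busy until I3 writes@13; RAW R0: wait I4 write@16]
I7: IS=22 RO=23 EX=28 WR=29  [WAW R3: wait I6 write@21]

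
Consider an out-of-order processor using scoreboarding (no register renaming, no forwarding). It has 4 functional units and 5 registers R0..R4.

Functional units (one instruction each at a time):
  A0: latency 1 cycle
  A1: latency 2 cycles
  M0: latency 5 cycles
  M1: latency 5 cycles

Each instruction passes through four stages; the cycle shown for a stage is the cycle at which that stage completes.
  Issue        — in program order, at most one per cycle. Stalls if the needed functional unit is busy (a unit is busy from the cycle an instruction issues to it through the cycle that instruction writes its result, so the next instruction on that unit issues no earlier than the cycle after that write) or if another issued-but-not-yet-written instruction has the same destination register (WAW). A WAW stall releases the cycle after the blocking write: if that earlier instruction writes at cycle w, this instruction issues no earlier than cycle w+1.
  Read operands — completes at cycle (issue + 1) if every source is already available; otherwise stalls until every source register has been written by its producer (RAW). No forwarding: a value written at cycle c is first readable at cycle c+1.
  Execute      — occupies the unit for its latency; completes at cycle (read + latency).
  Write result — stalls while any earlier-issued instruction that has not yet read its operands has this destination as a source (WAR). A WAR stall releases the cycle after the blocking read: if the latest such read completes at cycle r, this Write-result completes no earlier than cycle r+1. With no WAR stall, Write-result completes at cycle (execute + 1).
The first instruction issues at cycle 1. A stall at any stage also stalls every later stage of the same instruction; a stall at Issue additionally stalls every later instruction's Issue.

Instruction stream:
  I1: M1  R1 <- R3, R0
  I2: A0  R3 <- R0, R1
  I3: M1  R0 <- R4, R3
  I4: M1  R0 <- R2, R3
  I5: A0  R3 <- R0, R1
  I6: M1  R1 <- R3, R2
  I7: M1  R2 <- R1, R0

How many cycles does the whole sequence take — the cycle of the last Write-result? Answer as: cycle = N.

cycle 1: I1 dispatched to M1
cycle 2: I1 operands ready, I2 dispatched to A0
cycle 7: I1 complete
cycle 8: R1←I1
cycle 9: I2 operands ready, I3 dispatched to M1
cycle 10: I2 complete
cycle 11: R3←I2
cycle 12: I3 operands ready
cycle 17: I3 complete
cycle 18: R0←I3
cycle 19: I4 dispatched to M1
cycle 20: I4 operands ready, I5 dispatched to A0
cycle 25: I4 complete
cycle 26: R0←I4
cycle 27: I5 operands ready, I6 dispatched to M1
cycle 28: I5 complete
cycle 29: R3←I5
cycle 30: I6 operands ready
cycle 35: I6 complete
cycle 36: R1←I6
cycle 37: I7 dispatched to M1
cycle 38: I7 operands ready
cycle 43: I7 complete
cycle 44: R2←I7

cycle = 44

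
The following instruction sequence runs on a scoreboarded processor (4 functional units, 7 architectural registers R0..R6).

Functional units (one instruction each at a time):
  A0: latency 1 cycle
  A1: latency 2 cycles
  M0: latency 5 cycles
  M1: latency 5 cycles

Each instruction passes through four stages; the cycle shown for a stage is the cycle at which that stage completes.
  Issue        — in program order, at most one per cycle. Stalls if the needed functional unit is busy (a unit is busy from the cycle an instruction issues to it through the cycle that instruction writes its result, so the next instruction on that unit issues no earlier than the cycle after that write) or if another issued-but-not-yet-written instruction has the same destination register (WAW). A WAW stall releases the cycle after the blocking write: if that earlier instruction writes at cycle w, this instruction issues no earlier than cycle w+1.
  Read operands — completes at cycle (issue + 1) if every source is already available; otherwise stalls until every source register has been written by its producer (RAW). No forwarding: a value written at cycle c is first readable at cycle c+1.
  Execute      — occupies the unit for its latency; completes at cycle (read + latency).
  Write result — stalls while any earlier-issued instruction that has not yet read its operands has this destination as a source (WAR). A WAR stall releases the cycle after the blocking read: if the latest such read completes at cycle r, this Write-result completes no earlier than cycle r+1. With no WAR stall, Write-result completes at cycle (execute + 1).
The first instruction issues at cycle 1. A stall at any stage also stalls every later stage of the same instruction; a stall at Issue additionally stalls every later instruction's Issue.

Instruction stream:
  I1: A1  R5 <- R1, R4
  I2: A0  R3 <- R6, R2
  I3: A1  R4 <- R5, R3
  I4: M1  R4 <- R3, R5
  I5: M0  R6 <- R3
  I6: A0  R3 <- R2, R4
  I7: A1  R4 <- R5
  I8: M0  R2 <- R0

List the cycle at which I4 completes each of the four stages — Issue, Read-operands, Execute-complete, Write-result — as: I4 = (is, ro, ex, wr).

[1] I1 issues→A1
[2] I1 reads, I2 issues→A0
[3] I2 reads
[4] I1 exec-done, I2 exec-done
[5] I1 writes R5, I2 writes R3
[6] I3 issues→A1
[7] I3 reads
[9] I3 exec-done
[10] I3 writes R4
[11] I4 issues→M1
[12] I4 reads, I5 issues→M0
[13] I5 reads, I6 issues→A0
[17] I4 exec-done
[18] I4 writes R4, I5 exec-done
[19] I5 writes R6, I6 reads, I7 issues→A1
[20] I6 exec-done, I7 reads, I8 issues→M0
[21] I6 writes R3, I8 reads
[22] I7 exec-done
[23] I7 writes R4
[26] I8 exec-done
[27] I8 writes R2

I4 = (11, 12, 17, 18)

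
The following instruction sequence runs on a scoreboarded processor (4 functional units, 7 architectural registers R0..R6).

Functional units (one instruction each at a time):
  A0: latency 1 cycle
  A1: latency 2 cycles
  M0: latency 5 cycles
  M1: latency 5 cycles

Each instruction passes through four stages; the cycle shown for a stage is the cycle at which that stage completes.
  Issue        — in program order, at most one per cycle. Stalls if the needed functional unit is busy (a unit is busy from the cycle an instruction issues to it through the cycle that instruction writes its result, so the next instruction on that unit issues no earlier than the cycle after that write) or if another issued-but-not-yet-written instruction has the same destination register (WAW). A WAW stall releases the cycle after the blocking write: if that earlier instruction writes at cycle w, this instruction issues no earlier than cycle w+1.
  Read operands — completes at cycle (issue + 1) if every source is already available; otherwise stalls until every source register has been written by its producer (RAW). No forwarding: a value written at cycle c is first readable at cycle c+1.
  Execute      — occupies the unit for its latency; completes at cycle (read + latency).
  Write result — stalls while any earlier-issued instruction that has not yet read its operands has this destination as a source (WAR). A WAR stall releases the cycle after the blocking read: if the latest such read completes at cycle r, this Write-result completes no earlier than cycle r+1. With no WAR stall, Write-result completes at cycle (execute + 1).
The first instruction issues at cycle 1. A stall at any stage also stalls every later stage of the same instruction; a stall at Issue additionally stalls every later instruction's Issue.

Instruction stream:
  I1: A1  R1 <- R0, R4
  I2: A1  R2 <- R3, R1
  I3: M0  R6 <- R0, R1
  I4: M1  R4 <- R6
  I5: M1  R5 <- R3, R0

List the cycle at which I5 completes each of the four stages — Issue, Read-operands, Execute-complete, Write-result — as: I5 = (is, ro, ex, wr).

I5 = (22, 23, 28, 29)

c1: I1 dispatched to A1
c2: I1 operands ready
c4: I1 complete
c5: R1←I1
c6: I2 dispatched to A1
c7: I2 operands ready, I3 dispatched to M0
c8: I3 operands ready, I4 dispatched to M1
c9: I2 complete
c10: R2←I2
c13: I3 complete
c14: R6←I3
c15: I4 operands ready
c20: I4 complete
c21: R4←I4
c22: I5 dispatched to M1
c23: I5 operands ready
c28: I5 complete
c29: R5←I5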